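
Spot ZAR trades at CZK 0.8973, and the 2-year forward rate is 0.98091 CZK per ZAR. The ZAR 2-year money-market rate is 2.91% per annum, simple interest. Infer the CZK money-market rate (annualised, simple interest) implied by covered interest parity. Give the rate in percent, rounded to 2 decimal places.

7.84%

T = 2 years.
CIP gives F = S · g_CZK/g_ZAR, so g_CZK/g_ZAR = 0.98091/0.8973 = 1.0931795.
The ZAR side grows by 1 + 0.0291×2 = 1.058200.
That pins the CZK growth at 1.1568025.
(1.1568025 − 1)/T = 0.078401, i.e. 7.84%.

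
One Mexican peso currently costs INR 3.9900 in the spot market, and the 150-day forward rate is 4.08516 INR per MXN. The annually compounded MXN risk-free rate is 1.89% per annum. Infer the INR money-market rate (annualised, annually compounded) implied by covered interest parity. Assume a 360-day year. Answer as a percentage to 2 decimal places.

7.82%

T = 150/360 years.
By CIP, F/S equals the INR-to-MXN growth ratio: 4.08516/3.99 = 1.0238496.
MXN growth factor: (1 + 0.0189)^(150/360) = 1.007832.
Hence g_INR = 1.0318684.
r = 1.0318684^(360/150) − 1 = 0.078198 → 7.82%.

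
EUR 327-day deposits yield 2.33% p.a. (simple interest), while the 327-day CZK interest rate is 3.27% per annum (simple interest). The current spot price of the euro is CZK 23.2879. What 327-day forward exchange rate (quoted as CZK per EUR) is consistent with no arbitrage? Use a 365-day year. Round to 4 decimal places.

T = 327/365 years.
CZK accumulates by 1 + 0.0327×327/365 = 1.02929562.
Growth of 1 EUR over T: 1 + 0.0233×327/365 = 1.02087425.
Forward (CZK per EUR) = 23.2879 × 1.02929562 / 1.02087425 = 23.480006.

23.4800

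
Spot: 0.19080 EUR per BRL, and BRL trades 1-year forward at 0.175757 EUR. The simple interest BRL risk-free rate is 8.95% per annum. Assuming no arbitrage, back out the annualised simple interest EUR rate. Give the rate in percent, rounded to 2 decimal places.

0.36%

T = 1 year.
F/S = 0.175757/0.1908 = 0.9211583 = (growth of EUR) / (growth of BRL).
BRL growth factor: 1 + 0.0895×1 = 1.089500.
That pins the EUR growth at 1.003602.
(1.003602 − 1)/T = 0.003602, i.e. 0.36%.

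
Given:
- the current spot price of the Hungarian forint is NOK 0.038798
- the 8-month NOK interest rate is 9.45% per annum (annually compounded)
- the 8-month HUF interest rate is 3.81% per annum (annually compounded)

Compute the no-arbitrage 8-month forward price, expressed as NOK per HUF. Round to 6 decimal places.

T = 8/12 years.
NOK accumulates by (1 + 0.0945)^(8/12) = 1.0620473.
HUF accumulates by (1 + 0.0381)^(8/12) = 1.0252414.
Forward (NOK per HUF) = 0.038798 × 1.0620473 / 1.0252414 = 0.04019084.

0.040191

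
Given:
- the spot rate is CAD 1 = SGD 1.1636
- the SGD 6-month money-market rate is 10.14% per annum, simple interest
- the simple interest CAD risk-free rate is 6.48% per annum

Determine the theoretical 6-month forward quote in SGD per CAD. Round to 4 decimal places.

1.1842

T = 6/12 years.
SGD accumulates by 1 + 0.1014×6/12 = 1.050700.
Growth of 1 CAD over T: 1 + 0.0648×6/12 = 1.032400.
Forward (SGD per CAD) = 1.1636 × 1.050700 / 1.032400 = 1.184226.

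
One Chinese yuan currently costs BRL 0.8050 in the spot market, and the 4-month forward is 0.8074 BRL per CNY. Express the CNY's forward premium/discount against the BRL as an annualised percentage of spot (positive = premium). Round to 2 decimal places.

+0.89%

T = 4/12 years.
Period premium: (0.8074 − 0.805)/0.805 = 0.0029814.
×(1/T) gives 0.89% p.a.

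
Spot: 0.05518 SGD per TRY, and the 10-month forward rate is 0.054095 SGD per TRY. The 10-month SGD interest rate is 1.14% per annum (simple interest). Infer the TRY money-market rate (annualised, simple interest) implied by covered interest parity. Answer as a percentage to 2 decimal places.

3.57%

T = 10/12 years.
CIP gives F = S · g_SGD/g_TRY, so g_SGD/g_TRY = 0.054095/0.05518 = 0.9803371.
SGD growth factor: 1 + 0.0114×10/12 = 1.009500.
So the TRY growth factor = 1.0297478.
r = (1.0297478 − 1)/(10/12) = 0.035697 → 3.57%.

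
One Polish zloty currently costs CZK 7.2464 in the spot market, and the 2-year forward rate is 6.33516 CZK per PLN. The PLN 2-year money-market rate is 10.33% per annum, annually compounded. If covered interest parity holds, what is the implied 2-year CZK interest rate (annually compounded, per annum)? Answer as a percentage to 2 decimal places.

T = 2 years.
CIP gives F = S · g_CZK/g_PLN, so g_CZK/g_PLN = 6.33516/7.2464 = 0.8742493.
PLN growth factor: (1 + 0.1033)^2 = 1.2172709.
So the CZK growth factor = 1.0641982.
r = 1.0641982^(1/2) − 1 = 0.031600 → 3.16%.

3.16%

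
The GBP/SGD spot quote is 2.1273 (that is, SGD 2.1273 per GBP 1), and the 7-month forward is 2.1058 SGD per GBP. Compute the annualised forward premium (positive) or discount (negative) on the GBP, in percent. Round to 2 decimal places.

T = 7/12 years.
Period premium: (2.1058 − 2.1273)/2.1273 = -0.0101067.
Per annum: -0.0101067 / (7/12) = -0.017326 = -1.73%.

-1.73%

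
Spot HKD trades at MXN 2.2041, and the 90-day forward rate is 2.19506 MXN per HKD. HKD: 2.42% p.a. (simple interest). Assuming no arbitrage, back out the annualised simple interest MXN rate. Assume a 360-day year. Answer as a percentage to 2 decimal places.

T = 90/360 years.
F/S = 2.19506/2.2041 = 0.9958986 = (growth of MXN) / (growth of HKD).
The HKD side grows by 1 + 0.0242×90/360 = 1.006050.
That pins the MXN growth at 1.0019238.
r = (1.0019238 − 1)/(90/360) = 0.007695 → 0.77%.

0.77%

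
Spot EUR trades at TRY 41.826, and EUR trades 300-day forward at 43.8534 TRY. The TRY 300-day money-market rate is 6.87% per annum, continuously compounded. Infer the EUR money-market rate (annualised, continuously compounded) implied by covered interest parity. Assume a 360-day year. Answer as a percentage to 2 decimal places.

1.19%

T = 300/360 years.
By CIP, F/S equals the TRY-to-EUR growth ratio: 43.8534/41.826 = 1.0484722.
The TRY side grows by e^(0.0687×300/360) = 1.0589205.
So the EUR growth factor = 1.0099653.
r = ln(1.0099653)/(300/360) = 0.011899 → 1.19%.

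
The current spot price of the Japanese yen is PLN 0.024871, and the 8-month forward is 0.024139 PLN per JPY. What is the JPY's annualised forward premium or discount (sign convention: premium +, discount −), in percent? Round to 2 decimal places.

-4.41%

T = 8/12 years.
JPY trades forward at -2.94319% vs spot over the period.
Annualise by dividing by T: -0.0294319 / (8/12) = -0.044148 → -4.41%.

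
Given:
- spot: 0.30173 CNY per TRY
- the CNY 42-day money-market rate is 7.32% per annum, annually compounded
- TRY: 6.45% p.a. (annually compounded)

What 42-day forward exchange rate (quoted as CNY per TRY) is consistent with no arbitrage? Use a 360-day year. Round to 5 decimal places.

T = 42/360 years.
CNY growth factor: (1 + 0.0732)^(42/360) = 1.008276.
TRY accumulates by (1 + 0.0645)^(42/360) = 1.0073189.
So F = 0.30173 × 1.008276 / 1.0073189 = 0.3020167 (CNY/TRY).

0.30202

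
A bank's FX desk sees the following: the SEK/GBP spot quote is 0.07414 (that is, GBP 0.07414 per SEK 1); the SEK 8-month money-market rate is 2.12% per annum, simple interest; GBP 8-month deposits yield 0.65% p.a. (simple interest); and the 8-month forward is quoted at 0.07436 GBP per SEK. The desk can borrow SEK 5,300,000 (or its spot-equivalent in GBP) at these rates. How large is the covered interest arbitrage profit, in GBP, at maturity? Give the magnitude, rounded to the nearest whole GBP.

GBP 5,033

T = 8/12 years.
Route A — deposit SEK, sell forward: 5,300,000 × 1.01413333 × 0.07436 = GBP 399,678.06.
Route B — convert at spot, deposit GBP: 5,300,000 × 0.07414 × 1.00433333 = GBP 394,644.75.
The quoted forward overvalues SEK, so borrow GBP, buy SEK at spot, deposit the SEK at 2.12%, and sell the proceeds forward at 0.07436.
Arbitrage profit = |399,678.06 − 394,644.75| = GBP 5,033.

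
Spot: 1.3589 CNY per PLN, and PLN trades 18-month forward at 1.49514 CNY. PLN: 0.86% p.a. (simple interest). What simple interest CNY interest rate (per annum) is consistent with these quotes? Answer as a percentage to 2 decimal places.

7.63%

T = 18/12 years.
F/S = 1.49514/1.3589 = 1.1002576 = (growth of CNY) / (growth of PLN).
PLN growth factor: 1 + 0.0086×18/12 = 1.012900.
Hence g_CNY = 1.1144509.
r = (1.1144509 − 1)/(18/12) = 0.076301 → 7.63%.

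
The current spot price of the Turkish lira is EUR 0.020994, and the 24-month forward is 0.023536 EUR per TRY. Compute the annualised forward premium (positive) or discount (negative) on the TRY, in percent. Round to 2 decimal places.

+6.05%

T = 2 years.
(F − S)/S = (0.023536 − 0.020994)/0.020994 = 0.1210822.
Per annum: 0.1210822 / 2 = 0.060541 = 6.05%.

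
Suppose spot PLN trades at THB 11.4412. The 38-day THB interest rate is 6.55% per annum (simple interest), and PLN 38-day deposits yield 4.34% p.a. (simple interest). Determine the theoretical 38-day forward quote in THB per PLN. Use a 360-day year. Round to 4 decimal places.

T = 38/360 years.
THB growth factor: 1 + 0.0655×38/360 = 1.00691389.
PLN growth factor: 1 + 0.0434×38/360 = 1.00458111.
CIP: F = S · (grow THB)/(grow PLN) = 11.4412 × 1.00691389/1.00458111 = 11.467768 THB per PLN.

11.4678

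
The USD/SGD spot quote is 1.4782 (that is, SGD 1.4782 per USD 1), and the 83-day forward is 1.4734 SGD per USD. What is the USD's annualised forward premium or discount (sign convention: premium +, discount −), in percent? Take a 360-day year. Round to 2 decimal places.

-1.41%

T = 83/360 years.
Period premium: (1.4734 − 1.4782)/1.4782 = -0.0032472.
Annualise by dividing by T: -0.0032472 / (83/360) = -0.014084 → -1.41%.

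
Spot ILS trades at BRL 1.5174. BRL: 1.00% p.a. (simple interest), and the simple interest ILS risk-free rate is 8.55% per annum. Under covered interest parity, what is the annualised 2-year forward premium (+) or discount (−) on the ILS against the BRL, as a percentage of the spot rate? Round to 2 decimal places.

T = 2 years.
No-arbitrage forward: 1.5174 × 1.020000 / 1.171000 = 1.3217319 BRL/ILS.
(F − S)/S ÷ T = (1.3217319 − 1.5174)/1.5174/2 = -0.064475 → -6.45%.

-6.45%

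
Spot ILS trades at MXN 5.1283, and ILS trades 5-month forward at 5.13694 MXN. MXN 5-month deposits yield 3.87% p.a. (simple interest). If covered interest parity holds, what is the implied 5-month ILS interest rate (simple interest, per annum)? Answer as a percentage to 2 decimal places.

T = 5/12 years.
F/S = 5.13694/5.1283 = 1.0016848 = (growth of MXN) / (growth of ILS).
MXN growth factor: 1 + 0.0387×5/12 = 1.016125.
That pins the ILS growth at 1.0144159.
(1.0144159 − 1)/T = 0.034598, i.e. 3.46%.

3.46%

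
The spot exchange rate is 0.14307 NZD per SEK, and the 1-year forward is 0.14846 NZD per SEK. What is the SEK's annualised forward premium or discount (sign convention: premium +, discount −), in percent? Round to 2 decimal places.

+3.77%

T = 1 year.
Period premium: (0.14846 − 0.14307)/0.14307 = 0.0376739.
×(1/T) gives 3.77% p.a.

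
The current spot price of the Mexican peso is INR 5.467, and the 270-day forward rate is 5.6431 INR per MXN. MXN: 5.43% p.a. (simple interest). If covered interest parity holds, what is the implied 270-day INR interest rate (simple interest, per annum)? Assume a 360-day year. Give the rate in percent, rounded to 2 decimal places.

9.90%

T = 270/360 years.
F/S = 5.6431/5.467 = 1.0322115 = (growth of INR) / (growth of MXN).
The MXN side grows by 1 + 0.0543×270/360 = 1.040725.
So the INR growth factor = 1.0742483.
r = (1.0742483 − 1)/(270/360) = 0.098998 → 9.90%.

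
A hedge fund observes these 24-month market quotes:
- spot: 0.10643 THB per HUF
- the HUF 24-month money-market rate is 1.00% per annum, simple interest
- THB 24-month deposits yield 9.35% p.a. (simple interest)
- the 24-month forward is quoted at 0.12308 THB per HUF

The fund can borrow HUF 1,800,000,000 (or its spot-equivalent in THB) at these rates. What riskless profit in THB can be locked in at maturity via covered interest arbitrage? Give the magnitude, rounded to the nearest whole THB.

T = 2 years.
Invest the HUF and cover forward: 1,800,000,000 × 1.020000 × 0.12308 = THB 225,974,880.00.
Convert at spot and invest in THB: 1,800,000,000 × 0.10643 × 1.187000 = THB 227,398,338.00.
The quoted forward undervalues HUF, so borrow HUF, convert to THB at spot, deposit the THB at 9.35%, and buy HUF forward at 0.12308 to cover the loan.
Arbitrage profit = |225,974,880.00 − 227,398,338.00| = THB 1,423,458.

THB 1,423,458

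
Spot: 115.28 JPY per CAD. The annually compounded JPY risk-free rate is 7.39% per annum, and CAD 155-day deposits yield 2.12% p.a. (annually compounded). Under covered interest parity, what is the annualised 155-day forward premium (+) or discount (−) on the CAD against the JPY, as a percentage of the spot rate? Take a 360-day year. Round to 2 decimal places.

+5.09%

T = 155/360 years.
F = S · g_JPY/g_CAD = 115.28 × 1.0311733/1.0090733 = 117.80478.
(F − S)/S ÷ T = (117.80478 − 115.28)/115.28/(155/360) = 0.050867 → 5.09%.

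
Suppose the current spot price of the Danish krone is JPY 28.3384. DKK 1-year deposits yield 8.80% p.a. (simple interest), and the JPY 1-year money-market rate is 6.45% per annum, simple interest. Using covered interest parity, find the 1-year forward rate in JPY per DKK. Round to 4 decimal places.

T = 1 year.
Growth of 1 JPY over T: 1 + 0.0645×1 = 1.064500.
Growth of 1 DKK over T: 1 + 0.0880×1 = 1.088000.
So F = 28.3384 × 1.064500 / 1.088000 = 27.726311 (JPY/DKK).

27.7263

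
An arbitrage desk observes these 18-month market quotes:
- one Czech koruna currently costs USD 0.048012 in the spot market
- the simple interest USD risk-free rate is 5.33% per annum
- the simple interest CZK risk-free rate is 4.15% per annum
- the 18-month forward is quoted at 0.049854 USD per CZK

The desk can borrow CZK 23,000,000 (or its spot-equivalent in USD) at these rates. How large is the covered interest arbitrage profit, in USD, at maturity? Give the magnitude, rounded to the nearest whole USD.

T = 18/12 years.
Keep in CZK, deliver into the forward: 23,000,000·1.062250·0.049854 = USD 1,218,020.46.
Swap to USD now, deposit: 23,000,000·0.048012·1.079950 = USD 1,192,562.87.
The quoted forward overvalues CZK, so borrow USD, buy CZK at spot, deposit the CZK at 4.15%, and sell the proceeds forward at 0.049854.
Arbitrage profit = |1,218,020.46 − 1,192,562.87| = USD 25,458.

USD 25,458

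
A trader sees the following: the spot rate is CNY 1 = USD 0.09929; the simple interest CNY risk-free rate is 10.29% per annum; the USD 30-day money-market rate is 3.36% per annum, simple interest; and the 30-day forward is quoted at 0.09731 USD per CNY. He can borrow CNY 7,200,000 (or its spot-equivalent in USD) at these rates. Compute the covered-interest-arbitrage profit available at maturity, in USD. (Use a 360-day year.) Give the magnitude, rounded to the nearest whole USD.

USD 10,250

T = 30/360 years.
Route A — deposit CNY, sell forward: 7,200,000 × 1.008575 × 0.09731 = USD 706,639.92.
Route B — convert at spot, deposit USD: 7,200,000 × 0.09929 × 1.002800 = USD 716,889.69.
The quoted forward undervalues CNY, so borrow CNY, convert to USD at spot, deposit the USD at 3.36%, and buy CNY forward at 0.09731 to cover the loan.
Profit = 716,889.69 − 706,639.92 = USD 10,250.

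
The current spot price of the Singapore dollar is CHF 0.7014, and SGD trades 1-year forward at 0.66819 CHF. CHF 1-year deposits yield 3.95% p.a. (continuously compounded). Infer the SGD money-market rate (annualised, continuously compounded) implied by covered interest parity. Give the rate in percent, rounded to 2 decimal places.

8.80%

T = 1 year.
F/S = 0.66819/0.7014 = 0.9526518 = (growth of CHF) / (growth of SGD).
The CHF side grows by e^(0.0395×1) = 1.0402905.
So the SGD growth factor = 1.0919945.
r = ln(1.0919945)/1 = 0.088006 → 8.80%.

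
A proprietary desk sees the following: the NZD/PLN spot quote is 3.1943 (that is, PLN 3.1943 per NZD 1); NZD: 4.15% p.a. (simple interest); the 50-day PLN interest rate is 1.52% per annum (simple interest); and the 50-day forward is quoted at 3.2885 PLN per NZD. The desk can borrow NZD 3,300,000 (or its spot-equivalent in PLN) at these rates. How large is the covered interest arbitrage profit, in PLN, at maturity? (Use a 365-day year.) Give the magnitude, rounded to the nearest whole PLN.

PLN 350,604

T = 50/365 years.
Keep in NZD, deliver into the forward: 3,300,000·1.0056849315·3.2885 = PLN 10,913,743.16.
Swap to PLN now, deposit: 3,300,000·3.1943·1.0020821918 = PLN 10,563,138.78.
The quoted forward overvalues NZD, so borrow PLN, buy NZD at spot, deposit the NZD at 4.15%, and sell the proceeds forward at 3.2885.
Arbitrage profit = |10,913,743.16 − 10,563,138.78| = PLN 350,604.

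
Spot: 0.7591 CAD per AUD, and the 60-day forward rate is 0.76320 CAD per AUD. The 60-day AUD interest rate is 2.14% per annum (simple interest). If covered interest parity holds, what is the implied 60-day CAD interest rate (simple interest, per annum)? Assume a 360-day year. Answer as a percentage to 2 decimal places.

5.39%

T = 60/360 years.
By CIP, F/S equals the CAD-to-AUD growth ratio: 0.7632/0.7591 = 1.0054011.
AUD growth factor: 1 + 0.0214×60/360 = 1.0035667.
Hence g_CAD = 1.0089871.
r = (1.0089871 − 1)/(60/360) = 0.053923 → 5.39%.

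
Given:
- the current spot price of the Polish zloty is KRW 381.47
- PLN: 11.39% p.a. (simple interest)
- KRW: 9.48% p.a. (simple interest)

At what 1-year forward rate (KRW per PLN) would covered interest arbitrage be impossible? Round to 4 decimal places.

374.9289

T = 1 year.
KRW growth factor: 1 + 0.0948×1 = 1.094800.
PLN accumulates by 1 + 0.1139×1 = 1.113900.
So F = 381.47 × 1.094800 / 1.113900 = 374.928949 (KRW/PLN).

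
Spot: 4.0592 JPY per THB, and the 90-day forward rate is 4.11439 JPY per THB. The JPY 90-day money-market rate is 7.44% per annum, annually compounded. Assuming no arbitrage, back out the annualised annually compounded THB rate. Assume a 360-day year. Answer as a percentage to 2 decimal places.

T = 90/360 years.
F/S = 4.11439/4.0592 = 1.0135963 = (growth of JPY) / (growth of THB).
JPY growth factor: (1 + 0.0744)^(90/360) = 1.0181025.
That pins the THB growth at 1.0044458.
r = 1.0044458^(360/90) − 1 = 0.017902 → 1.79%.

1.79%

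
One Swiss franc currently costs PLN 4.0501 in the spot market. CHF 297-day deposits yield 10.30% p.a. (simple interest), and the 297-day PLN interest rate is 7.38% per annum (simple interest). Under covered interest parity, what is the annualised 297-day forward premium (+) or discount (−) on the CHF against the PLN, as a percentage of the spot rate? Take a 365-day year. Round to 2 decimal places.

T = 297/365 years.
CIP forward (PLN per CHF) = 4.0501 × 1.060051/1.083811 = 3.9613111.
(F − S)/S ÷ T = (3.9613111 − 4.0501)/4.0501/(297/365) = -0.026942 → -2.69%.

-2.69%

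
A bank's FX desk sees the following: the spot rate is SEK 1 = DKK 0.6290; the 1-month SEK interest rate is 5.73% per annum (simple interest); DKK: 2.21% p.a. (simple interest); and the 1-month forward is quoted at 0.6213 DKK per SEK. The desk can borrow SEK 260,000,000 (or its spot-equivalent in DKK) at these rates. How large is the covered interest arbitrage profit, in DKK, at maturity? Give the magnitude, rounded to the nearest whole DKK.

T = 1/12 years.
Route A — deposit SEK, sell forward: 260,000,000 × 1.004775 × 0.6213 = DKK 162,309,343.95.
Route B — convert at spot, deposit DKK: 260,000,000 × 0.6290 × 1.00184166667 = DKK 163,841,186.17.
The quoted forward undervalues SEK, so borrow SEK, convert to DKK at spot, deposit the DKK at 2.21%, and buy SEK forward at 0.6213 to cover the loan.
Profit = 163,841,186.17 − 162,309,343.95 = DKK 1,531,842.

DKK 1,531,842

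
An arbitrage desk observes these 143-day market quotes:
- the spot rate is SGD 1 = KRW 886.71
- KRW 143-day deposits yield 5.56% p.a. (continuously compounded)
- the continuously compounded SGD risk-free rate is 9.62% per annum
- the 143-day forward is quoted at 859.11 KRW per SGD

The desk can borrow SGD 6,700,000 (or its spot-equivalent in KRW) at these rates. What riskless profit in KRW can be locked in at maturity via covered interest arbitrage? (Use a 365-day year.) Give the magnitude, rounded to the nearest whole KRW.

KRW 94,670,609

T = 143/365 years.
Keep in SGD, deliver into the forward: 6,700,000·1.038408564863·859.11 = KRW 5,977,118,120.47.
Swap to KRW now, deposit: 6,700,000·886.71·1.022021995636 = KRW 6,071,788,729.13.
The quoted forward undervalues SGD, so borrow SGD, convert to KRW at spot, deposit the KRW at 5.56%, and buy SGD forward at 859.11 to cover the loan.
The gap between the two covered legs is KRW 94,670,609.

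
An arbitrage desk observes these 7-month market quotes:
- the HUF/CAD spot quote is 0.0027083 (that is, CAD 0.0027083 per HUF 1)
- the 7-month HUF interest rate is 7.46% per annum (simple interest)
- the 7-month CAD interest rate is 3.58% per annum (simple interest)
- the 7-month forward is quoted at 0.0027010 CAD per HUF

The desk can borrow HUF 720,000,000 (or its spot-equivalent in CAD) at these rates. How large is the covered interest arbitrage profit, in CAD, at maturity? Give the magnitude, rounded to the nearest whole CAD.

T = 7/12 years.
Invest the HUF and cover forward: 720,000,000 × 1.043516667 × 0.0027010 = CAD 2,029,347.73.
Convert at spot and invest in CAD: 720,000,000 × 0.0027083 × 1.020883333 = CAD 1,990,698.00.
The quoted forward overvalues HUF, so borrow CAD, buy HUF at spot, deposit the HUF at 7.46%, and sell the proceeds forward at 0.0027010.
The gap between the two covered legs is CAD 38,650.

CAD 38,650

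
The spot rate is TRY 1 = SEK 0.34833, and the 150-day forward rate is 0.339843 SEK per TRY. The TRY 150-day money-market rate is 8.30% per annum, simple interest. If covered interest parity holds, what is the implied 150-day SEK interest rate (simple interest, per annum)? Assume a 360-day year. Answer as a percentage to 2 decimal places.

T = 150/360 years.
By CIP, F/S equals the SEK-to-TRY growth ratio: 0.339843/0.34833 = 0.9756352.
The TRY side grows by 1 + 0.0830×150/360 = 1.0345833.
That pins the SEK growth at 1.0093759.
(1.0093759 − 1)/T = 0.022502, i.e. 2.25%.

2.25%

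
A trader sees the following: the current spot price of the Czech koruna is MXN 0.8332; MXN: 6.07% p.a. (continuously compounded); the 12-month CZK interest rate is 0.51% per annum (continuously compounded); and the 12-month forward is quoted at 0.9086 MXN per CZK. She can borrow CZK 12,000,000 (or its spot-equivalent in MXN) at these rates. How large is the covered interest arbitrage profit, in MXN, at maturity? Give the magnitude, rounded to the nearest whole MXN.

T = 1 year.
Route A — deposit CZK, sell forward: 12,000,000 × 1.0051130271 × 0.9086 = MXN 10,958,948.36.
Route B — convert at spot, deposit MXN: 12,000,000 × 0.8332 × 1.0625800923 = MXN 10,624,100.79.
The quoted forward overvalues CZK, so borrow MXN, buy CZK at spot, deposit the CZK at 0.51%, and sell the proceeds forward at 0.9086.
The gap between the two covered legs is MXN 334,848.

MXN 334,848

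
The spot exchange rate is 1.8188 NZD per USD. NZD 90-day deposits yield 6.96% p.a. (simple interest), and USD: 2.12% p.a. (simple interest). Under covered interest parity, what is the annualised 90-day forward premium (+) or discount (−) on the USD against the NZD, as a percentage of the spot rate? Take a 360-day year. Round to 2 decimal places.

+4.81%

T = 90/360 years.
F = S · g_NZD/g_USD = 1.8188 × 1.017400/1.005300 = 1.8406915.
(F − S)/S ÷ T = (1.8406915 − 1.8188)/1.8188/(90/360) = 0.048145 → 4.81%.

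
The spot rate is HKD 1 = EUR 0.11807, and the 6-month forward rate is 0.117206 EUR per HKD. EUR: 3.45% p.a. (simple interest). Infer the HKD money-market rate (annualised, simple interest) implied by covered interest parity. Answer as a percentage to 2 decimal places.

T = 6/12 years.
By CIP, F/S equals the EUR-to-HKD growth ratio: 0.117206/0.11807 = 0.9926823.
The EUR side grows by 1 + 0.0345×6/12 = 1.017250.
So the HKD growth factor = 1.0247488.
(1.0247488 − 1)/T = 0.049498, i.e. 4.95%.

4.95%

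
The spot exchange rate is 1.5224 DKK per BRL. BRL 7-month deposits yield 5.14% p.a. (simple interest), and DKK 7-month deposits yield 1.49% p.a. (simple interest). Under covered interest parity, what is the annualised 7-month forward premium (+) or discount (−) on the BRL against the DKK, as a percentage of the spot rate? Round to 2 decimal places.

T = 7/12 years.
CIP forward (DKK per BRL) = 1.5224 × 1.0086917/1.0299833 = 1.4909293.
Annualised premium = (F − S)/S × (1/T) = (1.4909293 − 1.5224)/1.5224 ÷ (7/12) = -3.54%.

-3.54%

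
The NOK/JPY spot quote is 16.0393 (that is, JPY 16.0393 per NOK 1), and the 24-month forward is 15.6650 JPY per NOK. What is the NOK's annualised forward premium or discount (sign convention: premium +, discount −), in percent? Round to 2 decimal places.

T = 2 years.
(F − S)/S = (15.6650 − 16.0393)/16.0393 = -0.0233364.
×(1/T) gives -1.17% p.a.

-1.17%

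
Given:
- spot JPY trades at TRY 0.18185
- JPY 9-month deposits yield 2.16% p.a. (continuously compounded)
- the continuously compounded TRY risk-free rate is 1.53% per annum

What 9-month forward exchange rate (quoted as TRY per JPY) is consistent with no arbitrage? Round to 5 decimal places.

0.18099

T = 9/12 years.
TRY growth factor: e^(0.0153×9/12) = 1.0115411.
JPY growth factor: e^(0.0216×9/12) = 1.0163319.
So F = 0.18185 × 1.0115411 / 1.0163319 = 0.1809928 (TRY/JPY).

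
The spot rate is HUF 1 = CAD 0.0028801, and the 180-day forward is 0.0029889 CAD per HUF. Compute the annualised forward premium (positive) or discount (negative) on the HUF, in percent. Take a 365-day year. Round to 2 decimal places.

T = 180/365 years.
HUF trades forward at +3.77765% vs spot over the period.
Per annum: 0.0377765 / (180/365) = 0.076602 = 7.66%.

+7.66%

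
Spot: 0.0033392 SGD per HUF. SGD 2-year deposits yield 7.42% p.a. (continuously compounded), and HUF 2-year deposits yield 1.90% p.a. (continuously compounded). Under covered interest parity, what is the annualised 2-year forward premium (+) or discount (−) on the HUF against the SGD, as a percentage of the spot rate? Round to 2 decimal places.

+5.84%

T = 2 years.
F = S · g_SGD/g_HUF = 0.0033392 × 1.1599768/1.0387312 = 0.0037289672.
(F − S)/S ÷ T = (0.0037289672 − 0.0033392)/0.0033392/2 = 0.058362 → 5.84%.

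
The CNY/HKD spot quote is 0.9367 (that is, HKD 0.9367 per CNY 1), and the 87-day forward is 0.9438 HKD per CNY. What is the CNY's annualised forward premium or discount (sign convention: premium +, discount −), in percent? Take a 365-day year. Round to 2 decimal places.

+3.18%

T = 87/365 years.
Period premium: (0.9438 − 0.9367)/0.9367 = 0.0075798.
×(1/T) gives 3.18% p.a.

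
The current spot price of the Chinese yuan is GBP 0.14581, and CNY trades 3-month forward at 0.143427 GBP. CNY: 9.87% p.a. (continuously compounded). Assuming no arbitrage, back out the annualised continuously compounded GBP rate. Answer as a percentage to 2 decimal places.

T = 3/12 years.
By CIP, F/S equals the GBP-to-CNY growth ratio: 0.143427/0.14581 = 0.9836568.
The CNY side grows by e^(0.0987×3/12) = 1.0249819.
That pins the GBP growth at 1.0082304.
r = ln(1.0082304)/(3/12) = 0.032787 → 3.28%.

3.28%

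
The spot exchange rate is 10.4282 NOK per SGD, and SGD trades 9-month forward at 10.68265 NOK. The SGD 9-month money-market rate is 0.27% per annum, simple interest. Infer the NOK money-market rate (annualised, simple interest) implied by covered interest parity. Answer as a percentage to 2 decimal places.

T = 9/12 years.
By CIP, F/S equals the NOK-to-SGD growth ratio: 10.68265/10.4282 = 1.0244002.
SGD growth factor: 1 + 0.0027×9/12 = 1.002025.
Hence g_NOK = 1.0264746.
(1.0264746 − 1)/T = 0.035299, i.e. 3.53%.

3.53%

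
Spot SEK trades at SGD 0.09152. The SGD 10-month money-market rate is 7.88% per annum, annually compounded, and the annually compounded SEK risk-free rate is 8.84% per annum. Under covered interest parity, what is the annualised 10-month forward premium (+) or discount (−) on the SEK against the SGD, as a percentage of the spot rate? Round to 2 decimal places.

T = 10/12 years.
No-arbitrage forward: 0.09152 × 1.0652481 / 1.0731418 = 0.09084681 SGD/SEK.
(F − S)/S ÷ T = (0.09084681 − 0.09152)/0.09152/(10/12) = -0.008827 → -0.88%.

-0.88%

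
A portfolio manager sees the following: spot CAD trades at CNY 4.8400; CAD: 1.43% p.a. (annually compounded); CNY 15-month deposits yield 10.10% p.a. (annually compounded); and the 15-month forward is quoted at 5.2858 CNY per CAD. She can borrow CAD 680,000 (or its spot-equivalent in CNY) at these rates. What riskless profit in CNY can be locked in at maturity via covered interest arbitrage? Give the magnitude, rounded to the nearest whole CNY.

T = 15/12 years.
Invest the CAD and cover forward: 680,000 × 1.017906838 × 5.2858 = CNY 3,658,707.34.
Convert at spot and invest in CNY: 680,000 × 4.8400 × 1.127805346 = CNY 3,711,832.95.
The quoted forward undervalues CAD, so borrow CAD, convert to CNY at spot, deposit the CNY at 10.10%, and buy CAD forward at 5.2858 to cover the loan.
Arbitrage profit = |3,658,707.34 − 3,711,832.95| = CNY 53,126.

CNY 53,126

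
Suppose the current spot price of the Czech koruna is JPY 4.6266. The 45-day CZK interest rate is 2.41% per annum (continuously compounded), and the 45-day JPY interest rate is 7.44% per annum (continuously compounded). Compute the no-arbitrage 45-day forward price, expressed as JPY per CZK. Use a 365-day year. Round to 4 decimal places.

4.6554

T = 45/365 years.
JPY growth factor: e^(0.0744×45/365) = 1.0092148.
CZK accumulates by e^(0.0241×45/365) = 1.0029757.
So F = 4.6266 × 1.0092148 / 1.0029757 = 4.655380 (JPY/CZK).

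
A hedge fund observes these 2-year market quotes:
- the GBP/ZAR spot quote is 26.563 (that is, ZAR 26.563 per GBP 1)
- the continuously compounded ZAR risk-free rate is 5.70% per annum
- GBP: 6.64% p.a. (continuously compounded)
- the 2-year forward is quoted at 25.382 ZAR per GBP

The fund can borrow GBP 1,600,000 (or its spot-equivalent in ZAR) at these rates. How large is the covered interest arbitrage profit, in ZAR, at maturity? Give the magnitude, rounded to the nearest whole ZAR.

ZAR 1,253,995

T = 2 years.
Invest the GBP and cover forward: 1,600,000 × 1.1420215712 × 25.382 = ZAR 46,378,866.43.
Convert at spot and invest in ZAR: 1,600,000 × 26.563 × 1.1207521249 = ZAR 47,632,861.91.
The quoted forward undervalues GBP, so borrow GBP, convert to ZAR at spot, deposit the ZAR at 5.70%, and buy GBP forward at 25.382 to cover the loan.
Profit = 47,632,861.91 − 46,378,866.43 = ZAR 1,253,995.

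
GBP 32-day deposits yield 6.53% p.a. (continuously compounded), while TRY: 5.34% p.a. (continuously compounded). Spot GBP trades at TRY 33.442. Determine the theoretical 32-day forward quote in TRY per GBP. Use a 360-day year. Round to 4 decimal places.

T = 32/360 years.
TRY growth factor: e^(0.0534×32/360) = 1.00475795.
GBP growth factor: e^(0.0653×32/360) = 1.00582132.
CIP: F = S · (grow TRY)/(grow GBP) = 33.442 × 1.00475795/1.00582132 = 33.406645 TRY per GBP.

33.4066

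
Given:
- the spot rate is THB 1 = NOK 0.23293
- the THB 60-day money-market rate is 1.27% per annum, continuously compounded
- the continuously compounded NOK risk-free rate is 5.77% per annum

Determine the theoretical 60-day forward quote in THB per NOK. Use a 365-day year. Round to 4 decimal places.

T = 60/365 years.
Growth of 1 NOK over T: e^(0.0577×60/365) = 1.0095301.
THB accumulates by e^(0.0127×60/365) = 1.0020899.
So F = 0.23293 × 1.0095301 / 1.0020899 = 0.2346594 (NOK/THB).
Quoted the other way: 1/0.2346594 = 4.2615 THB per NOK.

4.2615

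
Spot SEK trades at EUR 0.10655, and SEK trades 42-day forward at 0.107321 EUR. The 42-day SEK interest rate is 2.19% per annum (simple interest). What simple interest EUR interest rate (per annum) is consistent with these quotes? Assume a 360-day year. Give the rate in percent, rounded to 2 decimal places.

8.41%

T = 42/360 years.
CIP gives F = S · g_EUR/g_SEK, so g_EUR/g_SEK = 0.107321/0.10655 = 1.0072360.
SEK growth factor: 1 + 0.0219×42/360 = 1.002555.
Hence g_EUR = 1.0098095.
(1.0098095 − 1)/T = 0.084081, i.e. 8.41%.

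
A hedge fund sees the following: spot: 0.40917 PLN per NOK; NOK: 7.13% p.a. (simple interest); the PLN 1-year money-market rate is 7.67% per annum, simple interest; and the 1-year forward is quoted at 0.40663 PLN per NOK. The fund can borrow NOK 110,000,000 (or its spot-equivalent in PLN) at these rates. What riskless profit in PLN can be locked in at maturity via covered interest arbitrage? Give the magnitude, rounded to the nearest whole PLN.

PLN 542,368

T = 1 year.
Keep in NOK, deliver into the forward: 110,000,000·1.071300·0.40663 = PLN 47,918,499.09.
Swap to PLN now, deposit: 110,000,000·0.40917·1.076700 = PLN 48,460,867.29.
The quoted forward undervalues NOK, so borrow NOK, convert to PLN at spot, deposit the PLN at 7.67%, and buy NOK forward at 0.40663 to cover the loan.
Profit = 48,460,867.29 − 47,918,499.09 = PLN 542,368.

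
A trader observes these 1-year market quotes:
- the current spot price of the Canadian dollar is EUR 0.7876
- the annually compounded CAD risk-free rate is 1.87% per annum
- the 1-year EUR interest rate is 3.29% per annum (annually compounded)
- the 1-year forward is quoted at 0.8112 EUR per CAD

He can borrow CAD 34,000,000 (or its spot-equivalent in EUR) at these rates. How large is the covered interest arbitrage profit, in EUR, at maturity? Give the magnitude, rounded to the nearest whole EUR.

EUR 437,152

T = 1 year.
Invest the CAD and cover forward: 34,000,000 × 1.018700 × 0.8112 = EUR 28,096,560.96.
Convert at spot and invest in EUR: 34,000,000 × 0.7876 × 1.032900 = EUR 27,659,409.36.
The quoted forward overvalues CAD, so borrow EUR, buy CAD at spot, deposit the CAD at 1.87%, and sell the proceeds forward at 0.8112.
The gap between the two covered legs is EUR 437,152.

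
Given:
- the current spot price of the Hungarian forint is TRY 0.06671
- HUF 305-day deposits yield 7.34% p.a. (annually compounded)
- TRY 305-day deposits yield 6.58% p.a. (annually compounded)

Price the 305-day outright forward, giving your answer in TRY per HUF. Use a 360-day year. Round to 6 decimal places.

T = 305/360 years.
TRY accumulates by (1 + 0.0658)^(305/360) = 1.0554739.
HUF growth factor: (1 + 0.0734)^(305/360) = 1.0618469.
So F = 0.06671 × 1.0554739 / 1.0618469 = 0.06630962 (TRY/HUF).

0.066310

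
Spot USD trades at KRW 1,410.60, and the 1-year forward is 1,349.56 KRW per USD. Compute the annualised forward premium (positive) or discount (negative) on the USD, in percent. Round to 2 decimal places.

T = 1 year.
Period premium: (1349.56 − 1410.6)/1410.6 = -0.0432724.
×(1/T) gives -4.33% p.a.

-4.33%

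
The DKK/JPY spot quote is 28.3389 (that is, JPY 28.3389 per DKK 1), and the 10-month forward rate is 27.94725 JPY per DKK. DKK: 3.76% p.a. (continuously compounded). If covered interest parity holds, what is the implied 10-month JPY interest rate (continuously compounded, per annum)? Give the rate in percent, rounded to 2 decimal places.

T = 10/12 years.
F/S = 27.94725/28.3389 = 0.9861798 = (growth of JPY) / (growth of DKK).
DKK growth factor: e^(0.0376×10/12) = 1.0318294.
So the JPY growth factor = 1.0175693.
r = ln(1.0175693)/(10/12) = 0.020900 → 2.09%.

2.09%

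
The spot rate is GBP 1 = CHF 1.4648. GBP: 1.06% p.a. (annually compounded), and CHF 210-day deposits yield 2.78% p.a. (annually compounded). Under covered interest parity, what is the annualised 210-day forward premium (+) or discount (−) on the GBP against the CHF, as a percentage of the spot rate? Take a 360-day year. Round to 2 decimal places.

T = 210/360 years.
CIP forward (CHF per GBP) = 1.4648 × 1.016124/1.0061697 = 1.4792916.
Annualised premium = (F − S)/S × (1/T) = (1.4792916 − 1.4648)/1.4648 ÷ (210/360) = 1.70%.

+1.70%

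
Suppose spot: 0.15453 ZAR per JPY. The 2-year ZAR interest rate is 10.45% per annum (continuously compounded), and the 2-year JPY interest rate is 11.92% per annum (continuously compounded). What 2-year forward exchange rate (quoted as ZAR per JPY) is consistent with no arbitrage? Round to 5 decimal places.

T = 2 years.
ZAR growth factor: e^(0.1045×2) = 1.232445.
JPY growth factor: e^(0.1192×2) = 1.2692168.
Forward (ZAR per JPY) = 0.15453 × 1.232445 / 1.2692168 = 0.1500530.

0.15005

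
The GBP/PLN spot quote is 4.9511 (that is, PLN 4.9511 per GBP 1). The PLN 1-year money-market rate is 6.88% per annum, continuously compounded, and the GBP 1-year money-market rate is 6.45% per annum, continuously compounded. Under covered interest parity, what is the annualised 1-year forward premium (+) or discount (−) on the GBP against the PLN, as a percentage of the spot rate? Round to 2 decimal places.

+0.43%

T = 1 year.
No-arbitrage forward: 4.9511 × 1.0712219 / 1.0666256 = 4.9724353 PLN/GBP.
(F − S)/S ÷ T = (4.9724353 − 4.9511)/4.9511/1 = 0.004309 → 0.43%.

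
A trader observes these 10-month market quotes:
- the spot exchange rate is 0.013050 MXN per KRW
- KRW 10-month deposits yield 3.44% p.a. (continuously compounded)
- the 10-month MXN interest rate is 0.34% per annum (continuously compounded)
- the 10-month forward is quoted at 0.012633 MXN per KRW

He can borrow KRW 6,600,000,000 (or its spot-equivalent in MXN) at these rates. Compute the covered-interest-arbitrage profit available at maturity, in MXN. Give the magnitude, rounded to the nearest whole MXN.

MXN 571,829

T = 10/12 years.
Invest the KRW and cover forward: 6,600,000,000 × 1.0290815101 × 0.012633 = MXN 85,802,552.33.
Convert at spot and invest in MXN: 6,600,000,000 × 0.013050 × 1.002837351 = MXN 86,374,381.04.
The quoted forward undervalues KRW, so borrow KRW, convert to MXN at spot, deposit the MXN at 0.34%, and buy KRW forward at 0.012633 to cover the loan.
The gap between the two covered legs is MXN 571,829.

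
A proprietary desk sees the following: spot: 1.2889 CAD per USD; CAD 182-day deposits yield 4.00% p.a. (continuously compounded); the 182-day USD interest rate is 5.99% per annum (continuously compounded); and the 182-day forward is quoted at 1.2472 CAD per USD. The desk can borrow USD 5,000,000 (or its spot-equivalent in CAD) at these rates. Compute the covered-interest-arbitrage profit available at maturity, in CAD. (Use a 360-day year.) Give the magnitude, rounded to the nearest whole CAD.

T = 182/360 years.
Keep in USD, deliver into the forward: 5,000,000·1.030745965·1.2472 = CAD 6,427,731.84.
Swap to CAD now, deposit: 5,000,000·1.2889·1.020428077 = CAD 6,576,148.74.
The quoted forward undervalues USD, so borrow USD, convert to CAD at spot, deposit the CAD at 4.00%, and buy USD forward at 1.2472 to cover the loan.
Arbitrage profit = |6,427,731.84 − 6,576,148.74| = CAD 148,417.

CAD 148,417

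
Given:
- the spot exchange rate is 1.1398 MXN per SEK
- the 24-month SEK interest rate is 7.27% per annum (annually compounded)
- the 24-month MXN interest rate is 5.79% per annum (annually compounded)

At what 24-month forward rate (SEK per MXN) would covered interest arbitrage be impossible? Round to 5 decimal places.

T = 2 years.
MXN growth factor: (1 + 0.0579)^2 = 1.1191524.
SEK accumulates by (1 + 0.0727)^2 = 1.1506853.
Forward (MXN per SEK) = 1.1398 × 1.1191524 / 1.1506853 = 1.108565.
Invert for SEK per MXN: 1 / 1.108565 = 0.90207.

0.90207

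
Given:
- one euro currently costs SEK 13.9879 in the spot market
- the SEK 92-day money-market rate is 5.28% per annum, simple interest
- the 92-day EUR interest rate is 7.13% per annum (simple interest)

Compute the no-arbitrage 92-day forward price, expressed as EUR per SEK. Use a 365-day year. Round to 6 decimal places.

T = 92/365 years.
SEK growth factor: 1 + 0.0528×92/365 = 1.0133085.
EUR growth factor: 1 + 0.0713×92/365 = 1.0179715.
Forward (SEK per EUR) = 13.9879 × 1.0133085 / 1.0179715 = 13.92383.
Quoted the other way: 1/13.92383 = 0.071819 EUR per SEK.

0.071819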